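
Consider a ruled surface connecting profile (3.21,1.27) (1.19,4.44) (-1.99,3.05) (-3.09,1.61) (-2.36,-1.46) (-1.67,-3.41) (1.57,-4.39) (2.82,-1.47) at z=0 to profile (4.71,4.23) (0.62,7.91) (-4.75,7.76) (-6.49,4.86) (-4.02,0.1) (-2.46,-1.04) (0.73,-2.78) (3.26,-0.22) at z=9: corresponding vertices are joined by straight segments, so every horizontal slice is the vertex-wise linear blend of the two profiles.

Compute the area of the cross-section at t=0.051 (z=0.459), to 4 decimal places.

Area at t=0.051: 39.9048

Cross-section at t=0.051: each vertex is (1-t)·p0[i] + t·p1[i].
  v1: (1-0.051)·(3.21,1.27) + 0.051·(4.71,4.23) = (3.2865,1.4210)
  v2: (1-0.051)·(1.19,4.44) + 0.051·(0.62,7.91) = (1.1609,4.6170)
  v3: (1-0.051)·(-1.99,3.05) + 0.051·(-4.75,7.76) = (-2.1308,3.2902)
  v4: (1-0.051)·(-3.09,1.61) + 0.051·(-6.49,4.86) = (-3.2634,1.7757)
  v5: (1-0.051)·(-2.36,-1.46) + 0.051·(-4.02,0.1) = (-2.4447,-1.3804)
  v6: (1-0.051)·(-1.67,-3.41) + 0.051·(-2.46,-1.04) = (-1.7103,-3.2891)
  v7: (1-0.051)·(1.57,-4.39) + 0.051·(0.73,-2.78) = (1.5272,-4.3079)
  v8: (1-0.051)·(2.82,-1.47) + 0.051·(3.26,-0.22) = (2.8424,-1.4062)
Shoelace sum Σ(x_i·y_{i+1} − x_{i+1}·y_i):
  i=1: 3.2865·4.6170 − 1.1609·1.4210 = +13.5240 (running +13.5240)
  i=2: 1.1609·3.2902 − -2.1308·4.6170 = +13.6574 (running +27.1814)
  i=3: -2.1308·1.7757 − -3.2634·3.2902 = +6.9536 (running +34.1350)
  i=4: -3.2634·-1.3804 − -2.4447·1.7757 = +8.8460 (running +42.9810)
  i=5: -2.4447·-3.2891 − -1.7103·-1.3804 = +5.6799 (running +48.6609)
  i=6: -1.7103·-4.3079 − 1.5272·-3.2891 = +12.3908 (running +61.0516)
  i=7: 1.5272·-1.4062 − 2.8424·-4.3079 = +10.0974 (running +71.1490)
  i=8: 2.8424·1.4210 − 3.2865·-1.4062 = +8.6606 (running +79.8096)
Area = |Σ|/2 = |79.8096|/2 = 39.9048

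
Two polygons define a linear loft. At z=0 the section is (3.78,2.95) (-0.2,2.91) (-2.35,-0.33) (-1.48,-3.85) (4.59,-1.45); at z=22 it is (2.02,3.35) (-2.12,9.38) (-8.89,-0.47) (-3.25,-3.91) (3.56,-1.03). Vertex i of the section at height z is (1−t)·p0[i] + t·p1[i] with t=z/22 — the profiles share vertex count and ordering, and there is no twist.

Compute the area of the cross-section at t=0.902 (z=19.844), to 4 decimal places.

Cross-section at t=0.902: each vertex is (1-t)·p0[i] + t·p1[i].
  v1: (1-0.902)·(3.78,2.95) + 0.902·(2.02,3.35) = (2.1925,3.3108)
  v2: (1-0.902)·(-0.2,2.91) + 0.902·(-2.12,9.38) = (-1.9318,8.7459)
  v3: (1-0.902)·(-2.35,-0.33) + 0.902·(-8.89,-0.47) = (-8.2491,-0.4563)
  v4: (1-0.902)·(-1.48,-3.85) + 0.902·(-3.25,-3.91) = (-3.0765,-3.9041)
  v5: (1-0.902)·(4.59,-1.45) + 0.902·(3.56,-1.03) = (3.6609,-1.0712)
Shoelace sum Σ(x_i·y_{i+1} − x_{i+1}·y_i):
  i=1: 2.1925·8.7459 − -1.9318·3.3108 = +25.5712 (running +25.5712)
  i=2: -1.9318·-0.4563 − -8.2491·8.7459 = +73.0274 (running +98.5987)
  i=3: -8.2491·-3.9041 − -3.0765·-0.4563 = +30.8016 (running +129.4003)
  i=4: -3.0765·-1.0712 − 3.6609·-3.9041 = +17.5882 (running +146.9885)
  i=5: 3.6609·3.3108 − 2.1925·-1.0712 = +14.4691 (running +161.4576)
Area = |Σ|/2 = |161.4576|/2 = 80.7288

Area at t=0.902: 80.7288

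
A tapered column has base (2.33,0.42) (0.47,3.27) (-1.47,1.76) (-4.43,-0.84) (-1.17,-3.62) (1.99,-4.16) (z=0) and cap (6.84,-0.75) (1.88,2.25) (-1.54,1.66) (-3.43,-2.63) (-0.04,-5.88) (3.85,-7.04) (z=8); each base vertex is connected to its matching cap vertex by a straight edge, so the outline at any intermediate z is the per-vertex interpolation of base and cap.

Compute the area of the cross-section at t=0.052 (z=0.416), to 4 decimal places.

Cross-section at t=0.052: each vertex is (1-t)·p0[i] + t·p1[i].
  v1: (1-0.052)·(2.33,0.42) + 0.052·(6.84,-0.75) = (2.5645,0.3592)
  v2: (1-0.052)·(0.47,3.27) + 0.052·(1.88,2.25) = (0.5433,3.2170)
  v3: (1-0.052)·(-1.47,1.76) + 0.052·(-1.54,1.66) = (-1.4736,1.7548)
  v4: (1-0.052)·(-4.43,-0.84) + 0.052·(-3.43,-2.63) = (-4.3780,-0.9331)
  v5: (1-0.052)·(-1.17,-3.62) + 0.052·(-0.04,-5.88) = (-1.1112,-3.7375)
  v6: (1-0.052)·(1.99,-4.16) + 0.052·(3.85,-7.04) = (2.0867,-4.3098)
Shoelace sum Σ(x_i·y_{i+1} − x_{i+1}·y_i):
  i=1: 2.5645·3.2170 − 0.5433·0.3592 = +8.0548 (running +8.0548)
  i=2: 0.5433·1.7548 − -1.4736·3.2170 = +5.6941 (running +13.7489)
  i=3: -1.4736·-0.9331 − -4.3780·1.7548 = +9.0575 (running +22.8064)
  i=4: -4.3780·-3.7375 − -1.1112·-0.9331 = +15.3260 (running +38.1324)
  i=5: -1.1112·-4.3098 − 2.0867·-3.7375 = +12.5883 (running +50.7207)
  i=6: 2.0867·0.3592 − 2.5645·-4.3098 = +11.8019 (running +62.5227)
Area = |Σ|/2 = |62.5227|/2 = 31.2613

Area at t=0.052: 31.2613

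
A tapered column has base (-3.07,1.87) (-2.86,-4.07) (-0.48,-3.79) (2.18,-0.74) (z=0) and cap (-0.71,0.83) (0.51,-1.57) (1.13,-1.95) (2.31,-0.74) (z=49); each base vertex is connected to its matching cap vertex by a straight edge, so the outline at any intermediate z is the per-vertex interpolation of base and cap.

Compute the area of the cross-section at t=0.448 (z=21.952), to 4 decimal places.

Cross-section at t=0.448: each vertex is (1-t)·p0[i] + t·p1[i].
  v1: (1-0.448)·(-3.07,1.87) + 0.448·(-0.71,0.83) = (-2.0127,1.4041)
  v2: (1-0.448)·(-2.86,-4.07) + 0.448·(0.51,-1.57) = (-1.3502,-2.9500)
  v3: (1-0.448)·(-0.48,-3.79) + 0.448·(1.13,-1.95) = (0.2413,-2.9657)
  v4: (1-0.448)·(2.18,-0.74) + 0.448·(2.31,-0.74) = (2.2382,-0.7400)
Shoelace sum Σ(x_i·y_{i+1} − x_{i+1}·y_i):
  i=1: -2.0127·-2.9500 − -1.3502·1.4041 = +7.8334 (running +7.8334)
  i=2: -1.3502·-2.9657 − 0.2413·-2.9500 = +4.7162 (running +12.5495)
  i=3: 0.2413·-0.7400 − 2.2382·-2.9657 = +6.4594 (running +19.0089)
  i=4: 2.2382·1.4041 − -2.0127·-0.7400 = +1.6533 (running +20.6621)
Area = |Σ|/2 = |20.6621|/2 = 10.3311

Area at t=0.448: 10.3311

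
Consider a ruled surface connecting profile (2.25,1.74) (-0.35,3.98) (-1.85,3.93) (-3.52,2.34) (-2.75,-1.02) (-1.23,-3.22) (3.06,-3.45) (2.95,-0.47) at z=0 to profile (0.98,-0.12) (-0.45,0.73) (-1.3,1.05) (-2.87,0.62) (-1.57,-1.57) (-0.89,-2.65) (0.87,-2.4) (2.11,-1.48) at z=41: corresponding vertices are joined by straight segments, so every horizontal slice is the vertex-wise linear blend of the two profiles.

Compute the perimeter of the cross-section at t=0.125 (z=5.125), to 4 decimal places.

Perimeter at t=0.125: 21.5807

Cross-section at t=0.125: each vertex is (1-t)·p0[i] + t·p1[i].
  v1: (1-0.125)·(2.25,1.74) + 0.125·(0.98,-0.12) = (2.0913,1.5075)
  v2: (1-0.125)·(-0.35,3.98) + 0.125·(-0.45,0.73) = (-0.3625,3.5737)
  v3: (1-0.125)·(-1.85,3.93) + 0.125·(-1.3,1.05) = (-1.7813,3.5700)
  v4: (1-0.125)·(-3.52,2.34) + 0.125·(-2.87,0.62) = (-3.4388,2.1250)
  v5: (1-0.125)·(-2.75,-1.02) + 0.125·(-1.57,-1.57) = (-2.6025,-1.0888)
  v6: (1-0.125)·(-1.23,-3.22) + 0.125·(-0.89,-2.65) = (-1.1875,-3.1488)
  v7: (1-0.125)·(3.06,-3.45) + 0.125·(0.87,-2.4) = (2.7863,-3.3188)
  v8: (1-0.125)·(2.95,-0.47) + 0.125·(2.11,-1.48) = (2.8450,-0.5962)
Perimeter = Σ |v_{i+1} − v_i|:
  edge 1→2: √(-2.4537² + 2.0663²) = 3.2078 (running 3.2078)
  edge 2→3: √(-1.4188² + -0.0037²) = 1.4188 (running 4.6266)
  edge 3→4: √(-1.6575² + -1.4450²) = 2.1989 (running 6.8255)
  edge 4→5: √(0.8363² + -3.2138²) = 3.3208 (running 10.1463)
  edge 5→6: √(1.4150² + -2.0600²) = 2.4992 (running 12.6455)
  edge 6→7: √(3.9738² + -0.1700²) = 3.9774 (running 16.6229)
  edge 7→8: √(0.0587² + 2.7225²) = 2.7231 (running 19.3460)
  edge 8→1: √(-0.7538² + 2.1037²) = 2.2347 (running 21.5807)
Perimeter = 21.5807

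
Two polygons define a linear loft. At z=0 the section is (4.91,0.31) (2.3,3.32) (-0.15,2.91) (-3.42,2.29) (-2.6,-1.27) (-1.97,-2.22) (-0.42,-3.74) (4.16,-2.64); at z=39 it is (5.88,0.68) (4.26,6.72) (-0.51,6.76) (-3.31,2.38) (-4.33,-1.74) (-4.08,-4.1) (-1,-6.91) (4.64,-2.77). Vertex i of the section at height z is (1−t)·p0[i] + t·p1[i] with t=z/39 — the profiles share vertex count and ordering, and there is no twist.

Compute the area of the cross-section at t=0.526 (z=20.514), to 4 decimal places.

Area at t=0.526: 68.4663

Cross-section at t=0.526: each vertex is (1-t)·p0[i] + t·p1[i].
  v1: (1-0.526)·(4.91,0.31) + 0.526·(5.88,0.68) = (5.4202,0.5046)
  v2: (1-0.526)·(2.3,3.32) + 0.526·(4.26,6.72) = (3.3310,5.1084)
  v3: (1-0.526)·(-0.15,2.91) + 0.526·(-0.51,6.76) = (-0.3394,4.9351)
  v4: (1-0.526)·(-3.42,2.29) + 0.526·(-3.31,2.38) = (-3.3621,2.3373)
  v5: (1-0.526)·(-2.6,-1.27) + 0.526·(-4.33,-1.74) = (-3.5100,-1.5172)
  v6: (1-0.526)·(-1.97,-2.22) + 0.526·(-4.08,-4.1) = (-3.0799,-3.2089)
  v7: (1-0.526)·(-0.42,-3.74) + 0.526·(-1,-6.91) = (-0.7251,-5.4074)
  v8: (1-0.526)·(4.16,-2.64) + 0.526·(4.64,-2.77) = (4.4125,-2.7084)
Shoelace sum Σ(x_i·y_{i+1} − x_{i+1}·y_i):
  i=1: 5.4202·5.1084 − 3.3310·0.5046 = +26.0078 (running +26.0078)
  i=2: 3.3310·4.9351 − -0.3394·5.1084 = +18.1722 (running +44.1800)
  i=3: -0.3394·2.3373 − -3.3621·4.9351 = +15.7993 (running +59.9793)
  i=4: -3.3621·-1.5172 − -3.5100·2.3373 = +13.3051 (running +73.2844)
  i=5: -3.5100·-3.2089 − -3.0799·-1.5172 = +6.5903 (running +79.8747)
  i=6: -3.0799·-5.4074 − -0.7251·-3.2089 = +14.3274 (running +94.2021)
  i=7: -0.7251·-2.7084 − 4.4125·-5.4074 = +25.8239 (running +120.0260)
  i=8: 4.4125·0.5046 − 5.4202·-2.7084 = +16.9066 (running +136.9327)
Area = |Σ|/2 = |136.9327|/2 = 68.4663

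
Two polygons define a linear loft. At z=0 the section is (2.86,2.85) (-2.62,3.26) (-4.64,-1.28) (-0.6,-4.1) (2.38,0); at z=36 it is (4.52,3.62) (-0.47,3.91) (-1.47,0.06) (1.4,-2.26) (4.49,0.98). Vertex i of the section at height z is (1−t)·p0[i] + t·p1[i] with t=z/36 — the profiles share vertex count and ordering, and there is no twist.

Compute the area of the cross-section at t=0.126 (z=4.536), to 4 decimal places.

Cross-section at t=0.126: each vertex is (1-t)·p0[i] + t·p1[i].
  v1: (1-0.126)·(2.86,2.85) + 0.126·(4.52,3.62) = (3.0692,2.9470)
  v2: (1-0.126)·(-2.62,3.26) + 0.126·(-0.47,3.91) = (-2.3491,3.3419)
  v3: (1-0.126)·(-4.64,-1.28) + 0.126·(-1.47,0.06) = (-4.2406,-1.1112)
  v4: (1-0.126)·(-0.6,-4.1) + 0.126·(1.4,-2.26) = (-0.3480,-3.8682)
  v5: (1-0.126)·(2.38,0) + 0.126·(4.49,0.98) = (2.6459,0.1235)
Shoelace sum Σ(x_i·y_{i+1} − x_{i+1}·y_i):
  i=1: 3.0692·3.3419 − -2.3491·2.9470 = +17.1797 (running +17.1797)
  i=2: -2.3491·-1.1112 − -4.2406·3.3419 = +16.7818 (running +33.9615)
  i=3: -4.2406·-3.8682 − -0.3480·-1.1112 = +16.0166 (running +49.9780)
  i=4: -0.3480·0.1235 − 2.6459·-3.8682 = +10.1916 (running +60.1697)
  i=5: 2.6459·2.9470 − 3.0692·0.1235 = +7.4184 (running +67.5881)
Area = |Σ|/2 = |67.5881|/2 = 33.7941

Area at t=0.126: 33.7941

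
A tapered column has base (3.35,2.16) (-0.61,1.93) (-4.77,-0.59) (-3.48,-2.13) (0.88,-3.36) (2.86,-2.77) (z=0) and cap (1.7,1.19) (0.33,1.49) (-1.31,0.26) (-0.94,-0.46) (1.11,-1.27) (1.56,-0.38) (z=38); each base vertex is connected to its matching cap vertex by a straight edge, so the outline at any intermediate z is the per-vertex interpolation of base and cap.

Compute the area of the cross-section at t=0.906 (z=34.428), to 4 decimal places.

Cross-section at t=0.906: each vertex is (1-t)·p0[i] + t·p1[i].
  v1: (1-0.906)·(3.35,2.16) + 0.906·(1.7,1.19) = (1.8551,1.2812)
  v2: (1-0.906)·(-0.61,1.93) + 0.906·(0.33,1.49) = (0.2416,1.5314)
  v3: (1-0.906)·(-4.77,-0.59) + 0.906·(-1.31,0.26) = (-1.6352,0.1801)
  v4: (1-0.906)·(-3.48,-2.13) + 0.906·(-0.94,-0.46) = (-1.1788,-0.6170)
  v5: (1-0.906)·(0.88,-3.36) + 0.906·(1.11,-1.27) = (1.0884,-1.4665)
  v6: (1-0.906)·(2.86,-2.77) + 0.906·(1.56,-0.38) = (1.6822,-0.6047)
Shoelace sum Σ(x_i·y_{i+1} − x_{i+1}·y_i):
  i=1: 1.8551·1.5314 − 0.2416·1.2812 = +2.5312 (running +2.5312)
  i=2: 0.2416·0.1801 − -1.6352·1.5314 = +2.5477 (running +5.0789)
  i=3: -1.6352·-0.6170 − -1.1788·0.1801 = +1.2212 (running +6.3001)
  i=4: -1.1788·-1.4665 − 1.0884·-0.6170 = +2.4001 (running +8.7002)
  i=5: 1.0884·-0.6047 − 1.6822·-1.4665 = +1.8088 (running +10.5090)
  i=6: 1.6822·1.2812 − 1.8551·-0.6047 = +3.2769 (running +13.7859)
Area = |Σ|/2 = |13.7859|/2 = 6.8930

Area at t=0.906: 6.8930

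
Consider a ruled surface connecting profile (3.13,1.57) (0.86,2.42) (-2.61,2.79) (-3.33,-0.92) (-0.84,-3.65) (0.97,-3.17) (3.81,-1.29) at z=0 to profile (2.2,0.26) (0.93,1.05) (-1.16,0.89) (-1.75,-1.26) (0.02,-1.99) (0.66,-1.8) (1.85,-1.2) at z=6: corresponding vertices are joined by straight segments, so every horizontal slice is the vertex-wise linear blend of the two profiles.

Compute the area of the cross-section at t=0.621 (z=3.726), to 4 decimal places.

Cross-section at t=0.621: each vertex is (1-t)·p0[i] + t·p1[i].
  v1: (1-0.621)·(3.13,1.57) + 0.621·(2.2,0.26) = (2.5525,0.7565)
  v2: (1-0.621)·(0.86,2.42) + 0.621·(0.93,1.05) = (0.9035,1.5692)
  v3: (1-0.621)·(-2.61,2.79) + 0.621·(-1.16,0.89) = (-1.7096,1.6101)
  v4: (1-0.621)·(-3.33,-0.92) + 0.621·(-1.75,-1.26) = (-2.3488,-1.1311)
  v5: (1-0.621)·(-0.84,-3.65) + 0.621·(0.02,-1.99) = (-0.3059,-2.6191)
  v6: (1-0.621)·(0.97,-3.17) + 0.621·(0.66,-1.8) = (0.7775,-2.3192)
  v7: (1-0.621)·(3.81,-1.29) + 0.621·(1.85,-1.2) = (2.5928,-1.2341)
Shoelace sum Σ(x_i·y_{i+1} − x_{i+1}·y_i):
  i=1: 2.5525·1.5692 − 0.9035·0.7565 = +3.3219 (running +3.3219)
  i=2: 0.9035·1.6101 − -1.7096·1.5692 = +4.1374 (running +7.4593)
  i=3: -1.7096·-1.1311 − -2.3488·1.6101 = +5.7156 (running +13.1749)
  i=4: -2.3488·-2.6191 − -0.3059·-1.1311 = +5.8058 (running +18.9807)
  i=5: -0.3059·-2.3192 − 0.7775·-2.6191 = +2.7459 (running +21.7266)
  i=6: 0.7775·-1.2341 − 2.5928·-2.3192 = +5.0539 (running +26.7805)
  i=7: 2.5928·0.7565 − 2.5525·-1.2341 = +5.1115 (running +31.8920)
Area = |Σ|/2 = |31.8920|/2 = 15.9460

Area at t=0.621: 15.9460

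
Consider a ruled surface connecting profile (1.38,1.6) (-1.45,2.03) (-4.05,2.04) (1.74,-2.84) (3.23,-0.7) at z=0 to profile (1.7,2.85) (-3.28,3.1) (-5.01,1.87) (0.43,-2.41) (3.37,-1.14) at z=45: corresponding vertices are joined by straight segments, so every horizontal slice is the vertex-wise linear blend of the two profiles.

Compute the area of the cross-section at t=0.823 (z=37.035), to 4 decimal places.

Cross-section at t=0.823: each vertex is (1-t)·p0[i] + t·p1[i].
  v1: (1-0.823)·(1.38,1.6) + 0.823·(1.7,2.85) = (1.6434,2.6287)
  v2: (1-0.823)·(-1.45,2.03) + 0.823·(-3.28,3.1) = (-2.9561,2.9106)
  v3: (1-0.823)·(-4.05,2.04) + 0.823·(-5.01,1.87) = (-4.8401,1.9001)
  v4: (1-0.823)·(1.74,-2.84) + 0.823·(0.43,-2.41) = (0.6619,-2.4861)
  v5: (1-0.823)·(3.23,-0.7) + 0.823·(3.37,-1.14) = (3.3452,-1.0621)
Shoelace sum Σ(x_i·y_{i+1} − x_{i+1}·y_i):
  i=1: 1.6434·2.9106 − -2.9561·2.6287 = +12.5540 (running +12.5540)
  i=2: -2.9561·1.9001 − -4.8401·2.9106 = +8.4707 (running +21.0247)
  i=3: -4.8401·-2.4861 − 0.6619·1.9001 = +10.7754 (running +31.8001)
  i=4: 0.6619·-1.0621 − 3.3452·-2.4861 = +7.6136 (running +39.4137)
  i=5: 3.3452·2.6287 − 1.6434·-1.0621 = +10.5392 (running +49.9529)
Area = |Σ|/2 = |49.9529|/2 = 24.9765

Area at t=0.823: 24.9765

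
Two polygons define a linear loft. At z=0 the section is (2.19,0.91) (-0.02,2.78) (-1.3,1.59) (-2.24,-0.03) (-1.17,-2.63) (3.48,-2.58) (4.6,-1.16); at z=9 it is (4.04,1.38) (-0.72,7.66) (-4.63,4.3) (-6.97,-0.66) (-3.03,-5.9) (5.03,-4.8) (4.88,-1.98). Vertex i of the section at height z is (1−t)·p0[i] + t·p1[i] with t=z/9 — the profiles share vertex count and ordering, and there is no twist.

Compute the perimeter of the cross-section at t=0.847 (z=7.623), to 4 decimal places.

Cross-section at t=0.847: each vertex is (1-t)·p0[i] + t·p1[i].
  v1: (1-0.847)·(2.19,0.91) + 0.847·(4.04,1.38) = (3.7569,1.3081)
  v2: (1-0.847)·(-0.02,2.78) + 0.847·(-0.72,7.66) = (-0.6129,6.9134)
  v3: (1-0.847)·(-1.3,1.59) + 0.847·(-4.63,4.3) = (-4.1205,3.8854)
  v4: (1-0.847)·(-2.24,-0.03) + 0.847·(-6.97,-0.66) = (-6.2463,-0.5636)
  v5: (1-0.847)·(-1.17,-2.63) + 0.847·(-3.03,-5.9) = (-2.7454,-5.3997)
  v6: (1-0.847)·(3.48,-2.58) + 0.847·(5.03,-4.8) = (4.7929,-4.4603)
  v7: (1-0.847)·(4.6,-1.16) + 0.847·(4.88,-1.98) = (4.8372,-1.8545)
Perimeter = Σ |v_{i+1} − v_i|:
  edge 1→2: √(-4.3698² + 5.6053²) = 7.1074 (running 7.1074)
  edge 2→3: √(-3.5076² + -3.0280²) = 4.6338 (running 11.7412)
  edge 3→4: √(-2.1258² + -4.4490²) = 4.9308 (running 16.6719)
  edge 4→5: √(3.5009² + -4.8361²) = 5.9703 (running 22.6422)
  edge 5→6: √(7.5383² + 0.9393²) = 7.5966 (running 30.2387)
  edge 6→7: √(0.0443² + 2.6058²) = 2.6062 (running 32.8449)
  edge 7→1: √(-1.0802² + 3.1626²) = 3.3420 (running 36.1869)
Perimeter = 36.1869

Perimeter at t=0.847: 36.1869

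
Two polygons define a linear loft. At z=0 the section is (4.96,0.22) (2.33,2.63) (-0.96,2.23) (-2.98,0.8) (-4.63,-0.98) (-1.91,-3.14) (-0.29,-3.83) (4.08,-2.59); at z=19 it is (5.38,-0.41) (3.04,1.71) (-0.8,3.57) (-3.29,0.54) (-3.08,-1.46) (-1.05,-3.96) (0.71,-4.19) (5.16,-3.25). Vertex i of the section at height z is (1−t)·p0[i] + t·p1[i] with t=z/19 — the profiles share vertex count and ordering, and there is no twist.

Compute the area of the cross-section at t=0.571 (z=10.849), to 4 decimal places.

Area at t=0.571: 44.0002

Cross-section at t=0.571: each vertex is (1-t)·p0[i] + t·p1[i].
  v1: (1-0.571)·(4.96,0.22) + 0.571·(5.38,-0.41) = (5.1998,-0.1397)
  v2: (1-0.571)·(2.33,2.63) + 0.571·(3.04,1.71) = (2.7354,2.1047)
  v3: (1-0.571)·(-0.96,2.23) + 0.571·(-0.8,3.57) = (-0.8686,2.9951)
  v4: (1-0.571)·(-2.98,0.8) + 0.571·(-3.29,0.54) = (-3.1570,0.6515)
  v5: (1-0.571)·(-4.63,-0.98) + 0.571·(-3.08,-1.46) = (-3.7450,-1.2541)
  v6: (1-0.571)·(-1.91,-3.14) + 0.571·(-1.05,-3.96) = (-1.4189,-3.6082)
  v7: (1-0.571)·(-0.29,-3.83) + 0.571·(0.71,-4.19) = (0.2810,-4.0356)
  v8: (1-0.571)·(4.08,-2.59) + 0.571·(5.16,-3.25) = (4.6967,-2.9669)
Shoelace sum Σ(x_i·y_{i+1} − x_{i+1}·y_i):
  i=1: 5.1998·2.1047 − 2.7354·-0.1397 = +11.3262 (running +11.3262)
  i=2: 2.7354·2.9951 − -0.8686·2.1047 = +10.0211 (running +21.3473)
  i=3: -0.8686·0.6515 − -3.1570·2.9951 = +8.8897 (running +30.2371)
  i=4: -3.1570·-1.2541 − -3.7450·0.6515 = +6.3991 (running +36.6362)
  i=5: -3.7450·-3.6082 − -1.4189·-1.2541 = +11.7331 (running +48.3693)
  i=6: -1.4189·-4.0356 − 0.2810·-3.6082 = +6.7401 (running +55.1094)
  i=7: 0.2810·-2.9669 − 4.6967·-4.0356 = +18.1200 (running +73.2295)
  i=8: 4.6967·-0.1397 − 5.1998·-2.9669 = +14.7709 (running +88.0004)
Area = |Σ|/2 = |88.0004|/2 = 44.0002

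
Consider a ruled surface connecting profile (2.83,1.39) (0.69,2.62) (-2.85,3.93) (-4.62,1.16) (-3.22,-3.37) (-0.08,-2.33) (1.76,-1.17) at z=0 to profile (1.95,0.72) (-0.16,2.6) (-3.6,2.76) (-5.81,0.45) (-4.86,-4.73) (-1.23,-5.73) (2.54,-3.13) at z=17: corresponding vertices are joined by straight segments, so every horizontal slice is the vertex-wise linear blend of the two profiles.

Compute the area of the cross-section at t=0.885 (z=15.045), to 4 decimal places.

Cross-section at t=0.885: each vertex is (1-t)·p0[i] + t·p1[i].
  v1: (1-0.885)·(2.83,1.39) + 0.885·(1.95,0.72) = (2.0512,0.7970)
  v2: (1-0.885)·(0.69,2.62) + 0.885·(-0.16,2.6) = (-0.0623,2.6023)
  v3: (1-0.885)·(-2.85,3.93) + 0.885·(-3.6,2.76) = (-3.5137,2.8945)
  v4: (1-0.885)·(-4.62,1.16) + 0.885·(-5.81,0.45) = (-5.6731,0.5316)
  v5: (1-0.885)·(-3.22,-3.37) + 0.885·(-4.86,-4.73) = (-4.6714,-4.5736)
  v6: (1-0.885)·(-0.08,-2.33) + 0.885·(-1.23,-5.73) = (-1.0978,-5.3390)
  v7: (1-0.885)·(1.76,-1.17) + 0.885·(2.54,-3.13) = (2.4503,-2.9046)
Shoelace sum Σ(x_i·y_{i+1} − x_{i+1}·y_i):
  i=1: 2.0512·2.6023 − -0.0623·0.7970 = +5.3875 (running +5.3875)
  i=2: -0.0623·2.8945 − -3.5137·2.6023 = +8.9636 (running +14.3511)
  i=3: -3.5137·0.5316 − -5.6731·2.8945 = +14.5531 (running +28.9042)
  i=4: -5.6731·-4.5736 − -4.6714·0.5316 = +28.4303 (running +57.3345)
  i=5: -4.6714·-5.3390 − -1.0978·-4.5736 = +19.9199 (running +77.2544)
  i=6: -1.0978·-2.9046 − 2.4503·-5.3390 = +16.2707 (running +93.5251)
  i=7: 2.4503·0.7970 − 2.0512·-2.9046 = +7.9109 (running +101.4360)
Area = |Σ|/2 = |101.4360|/2 = 50.7180

Area at t=0.885: 50.7180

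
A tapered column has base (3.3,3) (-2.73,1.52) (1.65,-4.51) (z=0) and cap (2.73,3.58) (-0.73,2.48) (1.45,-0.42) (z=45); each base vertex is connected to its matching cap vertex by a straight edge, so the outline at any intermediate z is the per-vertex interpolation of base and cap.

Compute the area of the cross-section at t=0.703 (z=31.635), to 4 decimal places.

Area at t=0.703: 9.8050

Cross-section at t=0.703: each vertex is (1-t)·p0[i] + t·p1[i].
  v1: (1-0.703)·(3.3,3) + 0.703·(2.73,3.58) = (2.8993,3.4077)
  v2: (1-0.703)·(-2.73,1.52) + 0.703·(-0.73,2.48) = (-1.3240,2.1949)
  v3: (1-0.703)·(1.65,-4.51) + 0.703·(1.45,-0.42) = (1.5094,-1.6347)
Shoelace sum Σ(x_i·y_{i+1} − x_{i+1}·y_i):
  i=1: 2.8993·2.1949 − -1.3240·3.4077 = +10.8754 (running +10.8754)
  i=2: -1.3240·-1.6347 − 1.5094·2.1949 = -1.1486 (running +9.7269)
  i=3: 1.5094·3.4077 − 2.8993·-1.6347 = +9.8832 (running +19.6101)
Area = |Σ|/2 = |19.6101|/2 = 9.8050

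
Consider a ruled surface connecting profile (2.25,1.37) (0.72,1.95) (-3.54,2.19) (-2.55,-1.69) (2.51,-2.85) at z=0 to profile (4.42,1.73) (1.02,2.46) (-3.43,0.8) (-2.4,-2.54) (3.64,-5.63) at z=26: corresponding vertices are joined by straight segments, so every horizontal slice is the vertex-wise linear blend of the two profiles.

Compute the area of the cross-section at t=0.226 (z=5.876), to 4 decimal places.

Cross-section at t=0.226: each vertex is (1-t)·p0[i] + t·p1[i].
  v1: (1-0.226)·(2.25,1.37) + 0.226·(4.42,1.73) = (2.7404,1.4514)
  v2: (1-0.226)·(0.72,1.95) + 0.226·(1.02,2.46) = (0.7878,2.0653)
  v3: (1-0.226)·(-3.54,2.19) + 0.226·(-3.43,0.8) = (-3.5151,1.8759)
  v4: (1-0.226)·(-2.55,-1.69) + 0.226·(-2.4,-2.54) = (-2.5161,-1.8821)
  v5: (1-0.226)·(2.51,-2.85) + 0.226·(3.64,-5.63) = (2.7654,-3.4783)
Shoelace sum Σ(x_i·y_{i+1} − x_{i+1}·y_i):
  i=1: 2.7404·2.0653 − 0.7878·1.4514 = +4.5163 (running +4.5163)
  i=2: 0.7878·1.8759 − -3.5151·2.0653 = +8.7375 (running +13.2538)
  i=3: -3.5151·-1.8821 − -2.5161·1.8759 = +11.3357 (running +24.5895)
  i=4: -2.5161·-3.4783 − 2.7654·-1.8821 = +13.9564 (running +38.5459)
  i=5: 2.7654·1.4514 − 2.7404·-3.4783 = +13.5455 (running +52.0914)
Area = |Σ|/2 = |52.0914|/2 = 26.0457

Area at t=0.226: 26.0457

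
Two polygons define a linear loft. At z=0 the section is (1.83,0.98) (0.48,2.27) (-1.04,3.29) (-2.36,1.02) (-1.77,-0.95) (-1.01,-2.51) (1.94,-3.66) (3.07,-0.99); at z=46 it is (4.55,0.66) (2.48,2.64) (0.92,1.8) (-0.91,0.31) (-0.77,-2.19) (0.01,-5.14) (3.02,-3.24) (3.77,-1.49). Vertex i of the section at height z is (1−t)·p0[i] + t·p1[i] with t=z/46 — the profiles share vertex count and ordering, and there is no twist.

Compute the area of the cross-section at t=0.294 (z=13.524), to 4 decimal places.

Area at t=0.294: 23.5411

Cross-section at t=0.294: each vertex is (1-t)·p0[i] + t·p1[i].
  v1: (1-0.294)·(1.83,0.98) + 0.294·(4.55,0.66) = (2.6297,0.8859)
  v2: (1-0.294)·(0.48,2.27) + 0.294·(2.48,2.64) = (1.0680,2.3788)
  v3: (1-0.294)·(-1.04,3.29) + 0.294·(0.92,1.8) = (-0.4638,2.8519)
  v4: (1-0.294)·(-2.36,1.02) + 0.294·(-0.91,0.31) = (-1.9337,0.8113)
  v5: (1-0.294)·(-1.77,-0.95) + 0.294·(-0.77,-2.19) = (-1.4760,-1.3146)
  v6: (1-0.294)·(-1.01,-2.51) + 0.294·(0.01,-5.14) = (-0.7101,-3.2832)
  v7: (1-0.294)·(1.94,-3.66) + 0.294·(3.02,-3.24) = (2.2575,-3.5365)
  v8: (1-0.294)·(3.07,-0.99) + 0.294·(3.77,-1.49) = (3.2758,-1.1370)
Shoelace sum Σ(x_i·y_{i+1} − x_{i+1}·y_i):
  i=1: 2.6297·2.3788 − 1.0680·0.8859 = +5.3093 (running +5.3093)
  i=2: 1.0680·2.8519 − -0.4638·2.3788 = +4.1491 (running +9.4583)
  i=3: -0.4638·0.8113 − -1.9337·2.8519 = +5.1386 (running +14.5969)
  i=4: -1.9337·-1.3146 − -1.4760·0.8113 = +3.7394 (running +18.3363)
  i=5: -1.4760·-3.2832 − -0.7101·-1.3146 = +3.9125 (running +22.2488)
  i=6: -0.7101·-3.5365 − 2.2575·-3.2832 = +9.9233 (running +32.1721)
  i=7: 2.2575·-1.1370 − 3.2758·-3.5365 = +9.0181 (running +41.1902)
  i=8: 3.2758·0.8859 − 2.6297·-1.1370 = +5.8920 (running +47.0823)
Area = |Σ|/2 = |47.0823|/2 = 23.5411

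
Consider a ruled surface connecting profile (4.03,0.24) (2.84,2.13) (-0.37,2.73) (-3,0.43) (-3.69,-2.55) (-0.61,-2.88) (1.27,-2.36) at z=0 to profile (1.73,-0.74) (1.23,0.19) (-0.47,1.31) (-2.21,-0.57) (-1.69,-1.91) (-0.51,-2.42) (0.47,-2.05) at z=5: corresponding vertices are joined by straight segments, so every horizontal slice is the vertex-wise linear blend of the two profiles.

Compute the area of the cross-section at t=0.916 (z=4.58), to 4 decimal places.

Cross-section at t=0.916: each vertex is (1-t)·p0[i] + t·p1[i].
  v1: (1-0.916)·(4.03,0.24) + 0.916·(1.73,-0.74) = (1.9232,-0.6577)
  v2: (1-0.916)·(2.84,2.13) + 0.916·(1.23,0.19) = (1.3652,0.3530)
  v3: (1-0.916)·(-0.37,2.73) + 0.916·(-0.47,1.31) = (-0.4616,1.4293)
  v4: (1-0.916)·(-3,0.43) + 0.916·(-2.21,-0.57) = (-2.2764,-0.4860)
  v5: (1-0.916)·(-3.69,-2.55) + 0.916·(-1.69,-1.91) = (-1.8580,-1.9638)
  v6: (1-0.916)·(-0.61,-2.88) + 0.916·(-0.51,-2.42) = (-0.5184,-2.4586)
  v7: (1-0.916)·(1.27,-2.36) + 0.916·(0.47,-2.05) = (0.5372,-2.0760)
Shoelace sum Σ(x_i·y_{i+1} − x_{i+1}·y_i):
  i=1: 1.9232·0.3530 − 1.3652·-0.6577 = +1.5767 (running +1.5767)
  i=2: 1.3652·1.4293 − -0.4616·0.3530 = +2.1142 (running +3.6909)
  i=3: -0.4616·-0.4860 − -2.2764·1.4293 = +3.4779 (running +7.1688)
  i=4: -2.2764·-1.9638 − -1.8580·-0.4860 = +3.5672 (running +10.7361)
  i=5: -1.8580·-2.4586 − -0.5184·-1.9638 = +3.5501 (running +14.2862)
  i=6: -0.5184·-2.0760 − 0.5372·-2.4586 = +2.3970 (running +16.6832)
  i=7: 0.5372·-0.6577 − 1.9232·-2.0760 = +3.6393 (running +20.3225)
Area = |Σ|/2 = |20.3225|/2 = 10.1613

Area at t=0.916: 10.1613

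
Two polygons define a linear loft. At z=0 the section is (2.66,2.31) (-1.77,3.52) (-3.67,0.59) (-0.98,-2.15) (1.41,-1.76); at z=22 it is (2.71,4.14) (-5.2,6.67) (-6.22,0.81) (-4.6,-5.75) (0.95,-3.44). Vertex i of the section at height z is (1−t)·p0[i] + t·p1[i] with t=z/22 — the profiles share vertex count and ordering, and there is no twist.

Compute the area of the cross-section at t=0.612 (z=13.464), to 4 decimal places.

Area at t=0.612: 51.9501

Cross-section at t=0.612: each vertex is (1-t)·p0[i] + t·p1[i].
  v1: (1-0.612)·(2.66,2.31) + 0.612·(2.71,4.14) = (2.6906,3.4300)
  v2: (1-0.612)·(-1.77,3.52) + 0.612·(-5.2,6.67) = (-3.8692,5.4478)
  v3: (1-0.612)·(-3.67,0.59) + 0.612·(-6.22,0.81) = (-5.2306,0.7246)
  v4: (1-0.612)·(-0.98,-2.15) + 0.612·(-4.6,-5.75) = (-3.1954,-4.3532)
  v5: (1-0.612)·(1.41,-1.76) + 0.612·(0.95,-3.44) = (1.1285,-2.7882)
Shoelace sum Σ(x_i·y_{i+1} − x_{i+1}·y_i):
  i=1: 2.6906·5.4478 − -3.8692·3.4300 = +27.9289 (running +27.9289)
  i=2: -3.8692·0.7246 − -5.2306·5.4478 = +25.6915 (running +53.6204)
  i=3: -5.2306·-4.3532 − -3.1954·0.7246 = +25.0854 (running +78.7058)
  i=4: -3.1954·-2.7882 − 1.1285·-4.3532 = +13.8219 (running +92.5277)
  i=5: 1.1285·3.4300 − 2.6906·-2.7882 = +11.3725 (running +103.9002)
Area = |Σ|/2 = |103.9002|/2 = 51.9501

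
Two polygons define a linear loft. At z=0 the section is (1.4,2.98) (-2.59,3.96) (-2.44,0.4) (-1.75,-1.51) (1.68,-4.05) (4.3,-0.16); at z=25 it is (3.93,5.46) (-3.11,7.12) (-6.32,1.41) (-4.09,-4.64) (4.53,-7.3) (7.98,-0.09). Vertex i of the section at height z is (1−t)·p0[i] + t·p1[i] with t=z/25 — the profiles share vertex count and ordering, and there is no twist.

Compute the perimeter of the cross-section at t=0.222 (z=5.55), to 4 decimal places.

Perimeter at t=0.222: 27.4009

Cross-section at t=0.222: each vertex is (1-t)·p0[i] + t·p1[i].
  v1: (1-0.222)·(1.4,2.98) + 0.222·(3.93,5.46) = (1.9617,3.5306)
  v2: (1-0.222)·(-2.59,3.96) + 0.222·(-3.11,7.12) = (-2.7054,4.6615)
  v3: (1-0.222)·(-2.44,0.4) + 0.222·(-6.32,1.41) = (-3.3014,0.6242)
  v4: (1-0.222)·(-1.75,-1.51) + 0.222·(-4.09,-4.64) = (-2.2695,-2.2049)
  v5: (1-0.222)·(1.68,-4.05) + 0.222·(4.53,-7.3) = (2.3127,-4.7715)
  v6: (1-0.222)·(4.3,-0.16) + 0.222·(7.98,-0.09) = (5.1170,-0.1445)
Perimeter = Σ |v_{i+1} − v_i|:
  edge 1→2: √(-4.6671² + 1.1310²) = 4.8022 (running 4.8022)
  edge 2→3: √(-0.5959² + -4.0373²) = 4.0810 (running 8.8832)
  edge 3→4: √(1.0319² + -2.8291²) = 3.0114 (running 11.8946)
  edge 4→5: √(4.5822² + -2.5666²) = 5.2520 (running 17.1467)
  edge 5→6: √(2.8043² + 4.6270²) = 5.4105 (running 22.5571)
  edge 6→1: √(-3.1553² + 3.6750²) = 4.8437 (running 27.4009)
Perimeter = 27.4009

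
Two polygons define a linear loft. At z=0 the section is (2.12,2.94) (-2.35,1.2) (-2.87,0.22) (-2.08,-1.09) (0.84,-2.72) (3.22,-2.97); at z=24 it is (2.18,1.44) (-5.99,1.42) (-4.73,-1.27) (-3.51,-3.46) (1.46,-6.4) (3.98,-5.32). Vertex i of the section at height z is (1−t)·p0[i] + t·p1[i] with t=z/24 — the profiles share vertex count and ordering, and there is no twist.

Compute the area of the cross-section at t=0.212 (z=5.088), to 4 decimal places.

Area at t=0.212: 27.3990

Cross-section at t=0.212: each vertex is (1-t)·p0[i] + t·p1[i].
  v1: (1-0.212)·(2.12,2.94) + 0.212·(2.18,1.44) = (2.1327,2.6220)
  v2: (1-0.212)·(-2.35,1.2) + 0.212·(-5.99,1.42) = (-3.1217,1.2466)
  v3: (1-0.212)·(-2.87,0.22) + 0.212·(-4.73,-1.27) = (-3.2643,-0.0959)
  v4: (1-0.212)·(-2.08,-1.09) + 0.212·(-3.51,-3.46) = (-2.3832,-1.5924)
  v5: (1-0.212)·(0.84,-2.72) + 0.212·(1.46,-6.4) = (0.9714,-3.5002)
  v6: (1-0.212)·(3.22,-2.97) + 0.212·(3.98,-5.32) = (3.3811,-3.4682)
Shoelace sum Σ(x_i·y_{i+1} − x_{i+1}·y_i):
  i=1: 2.1327·1.2466 − -3.1217·2.6220 = +10.8438 (running +10.8438)
  i=2: -3.1217·-0.0959 − -3.2643·1.2466 = +4.3687 (running +15.2125)
  i=3: -3.2643·-1.5924 − -2.3832·-0.0959 = +4.9697 (running +20.1823)
  i=4: -2.3832·-3.5002 − 0.9714·-1.5924 = +9.8884 (running +30.0707)
  i=5: 0.9714·-3.4682 − 3.3811·-3.5002 = +8.4653 (running +38.5360)
  i=6: 3.3811·2.6220 − 2.1327·-3.4682 = +16.2620 (running +54.7980)
Area = |Σ|/2 = |54.7980|/2 = 27.3990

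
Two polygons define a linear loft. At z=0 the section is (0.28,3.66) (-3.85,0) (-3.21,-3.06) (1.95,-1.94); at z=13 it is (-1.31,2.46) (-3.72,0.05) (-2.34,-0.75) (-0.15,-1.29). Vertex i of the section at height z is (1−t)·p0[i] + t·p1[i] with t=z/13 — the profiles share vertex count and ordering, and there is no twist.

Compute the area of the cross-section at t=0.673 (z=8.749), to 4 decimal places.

Area at t=0.673: 10.7765

Cross-section at t=0.673: each vertex is (1-t)·p0[i] + t·p1[i].
  v1: (1-0.673)·(0.28,3.66) + 0.673·(-1.31,2.46) = (-0.7901,2.8524)
  v2: (1-0.673)·(-3.85,0) + 0.673·(-3.72,0.05) = (-3.7625,0.0337)
  v3: (1-0.673)·(-3.21,-3.06) + 0.673·(-2.34,-0.75) = (-2.6245,-1.5054)
  v4: (1-0.673)·(1.95,-1.94) + 0.673·(-0.15,-1.29) = (0.5367,-1.5026)
Shoelace sum Σ(x_i·y_{i+1} − x_{i+1}·y_i):
  i=1: -0.7901·0.0337 − -3.7625·2.8524 = +10.7056 (running +10.7056)
  i=2: -3.7625·-1.5054 − -2.6245·0.0337 = +5.7523 (running +16.4579)
  i=3: -2.6245·-1.5026 − 0.5367·-1.5054 = +4.7514 (running +21.2092)
  i=4: 0.5367·2.8524 − -0.7901·-1.5026 = +0.3438 (running +21.5530)
Area = |Σ|/2 = |21.5530|/2 = 10.7765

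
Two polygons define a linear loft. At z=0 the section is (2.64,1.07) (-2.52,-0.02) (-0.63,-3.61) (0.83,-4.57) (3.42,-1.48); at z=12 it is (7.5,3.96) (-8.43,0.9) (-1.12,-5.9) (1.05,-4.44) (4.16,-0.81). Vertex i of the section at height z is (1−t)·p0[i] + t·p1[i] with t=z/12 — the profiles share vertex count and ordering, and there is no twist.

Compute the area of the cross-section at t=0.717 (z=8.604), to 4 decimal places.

Area at t=0.717: 53.0413

Cross-section at t=0.717: each vertex is (1-t)·p0[i] + t·p1[i].
  v1: (1-0.717)·(2.64,1.07) + 0.717·(7.5,3.96) = (6.1246,3.1421)
  v2: (1-0.717)·(-2.52,-0.02) + 0.717·(-8.43,0.9) = (-6.7575,0.6396)
  v3: (1-0.717)·(-0.63,-3.61) + 0.717·(-1.12,-5.9) = (-0.9813,-5.2519)
  v4: (1-0.717)·(0.83,-4.57) + 0.717·(1.05,-4.44) = (0.9877,-4.4768)
  v5: (1-0.717)·(3.42,-1.48) + 0.717·(4.16,-0.81) = (3.9506,-0.9996)
Shoelace sum Σ(x_i·y_{i+1} − x_{i+1}·y_i):
  i=1: 6.1246·0.6396 − -6.7575·3.1421 = +25.1504 (running +25.1504)
  i=2: -6.7575·-5.2519 − -0.9813·0.6396 = +36.1175 (running +61.2679)
  i=3: -0.9813·-4.4768 − 0.9877·-5.2519 = +9.5807 (running +70.8486)
  i=4: 0.9877·-0.9996 − 3.9506·-4.4768 = +16.6986 (running +87.5472)
  i=5: 3.9506·3.1421 − 6.1246·-0.9996 = +18.5355 (running +106.0826)
Area = |Σ|/2 = |106.0826|/2 = 53.0413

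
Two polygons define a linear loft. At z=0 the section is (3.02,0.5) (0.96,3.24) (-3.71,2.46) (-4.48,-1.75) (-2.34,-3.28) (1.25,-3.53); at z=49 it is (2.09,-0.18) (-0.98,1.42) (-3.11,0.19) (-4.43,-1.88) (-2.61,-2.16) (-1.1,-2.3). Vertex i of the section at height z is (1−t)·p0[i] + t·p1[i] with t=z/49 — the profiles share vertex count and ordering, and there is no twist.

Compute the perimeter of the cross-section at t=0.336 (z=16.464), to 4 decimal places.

Cross-section at t=0.336: each vertex is (1-t)·p0[i] + t·p1[i].
  v1: (1-0.336)·(3.02,0.5) + 0.336·(2.09,-0.18) = (2.7075,0.2715)
  v2: (1-0.336)·(0.96,3.24) + 0.336·(-0.98,1.42) = (0.3082,2.6285)
  v3: (1-0.336)·(-3.71,2.46) + 0.336·(-3.11,0.19) = (-3.5084,1.6973)
  v4: (1-0.336)·(-4.48,-1.75) + 0.336·(-4.43,-1.88) = (-4.4632,-1.7937)
  v5: (1-0.336)·(-2.34,-3.28) + 0.336·(-2.61,-2.16) = (-2.4307,-2.9037)
  v6: (1-0.336)·(1.25,-3.53) + 0.336·(-1.1,-2.3) = (0.4604,-3.1167)
Perimeter = Σ |v_{i+1} − v_i|:
  edge 1→2: √(-2.3994² + 2.3570²) = 3.3634 (running 3.3634)
  edge 2→3: √(-3.8166² + -0.9312²) = 3.9285 (running 7.2919)
  edge 3→4: √(-0.9548² + -3.4910²) = 3.6192 (running 10.9111)
  edge 4→5: √(2.0325² + -1.1100²) = 2.3158 (running 13.2269)
  edge 5→6: √(2.8911² + -0.2130²) = 2.8990 (running 16.1258)
  edge 6→1: √(2.2471² + 3.3882²) = 4.0657 (running 20.1915)
Perimeter = 20.1915

Perimeter at t=0.336: 20.1915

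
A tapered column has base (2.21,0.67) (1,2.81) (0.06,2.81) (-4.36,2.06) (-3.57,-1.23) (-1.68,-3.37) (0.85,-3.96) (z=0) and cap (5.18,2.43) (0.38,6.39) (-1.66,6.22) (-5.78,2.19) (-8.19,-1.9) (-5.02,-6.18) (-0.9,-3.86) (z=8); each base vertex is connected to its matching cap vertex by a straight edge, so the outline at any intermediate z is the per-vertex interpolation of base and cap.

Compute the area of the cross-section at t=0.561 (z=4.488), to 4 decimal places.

Cross-section at t=0.561: each vertex is (1-t)·p0[i] + t·p1[i].
  v1: (1-0.561)·(2.21,0.67) + 0.561·(5.18,2.43) = (3.8762,1.6574)
  v2: (1-0.561)·(1,2.81) + 0.561·(0.38,6.39) = (0.6522,4.8184)
  v3: (1-0.561)·(0.06,2.81) + 0.561·(-1.66,6.22) = (-0.9049,4.7230)
  v4: (1-0.561)·(-4.36,2.06) + 0.561·(-5.78,2.19) = (-5.1566,2.1329)
  v5: (1-0.561)·(-3.57,-1.23) + 0.561·(-8.19,-1.9) = (-6.1618,-1.6059)
  v6: (1-0.561)·(-1.68,-3.37) + 0.561·(-5.02,-6.18) = (-3.5537,-4.9464)
  v7: (1-0.561)·(0.85,-3.96) + 0.561·(-0.9,-3.86) = (-0.1318,-3.9039)
Shoelace sum Σ(x_i·y_{i+1} − x_{i+1}·y_i):
  i=1: 3.8762·4.8184 − 0.6522·1.6574 = +17.5960 (running +17.5960)
  i=2: 0.6522·4.7230 − -0.9049·4.8184 = +7.4405 (running +25.0365)
  i=3: -0.9049·2.1329 − -5.1566·4.7230 = +22.4246 (running +47.4611)
  i=4: -5.1566·-1.6059 − -6.1618·2.1329 = +21.4236 (running +68.8847)
  i=5: -6.1618·-4.9464 − -3.5537·-1.6059 = +24.7720 (running +93.6567)
  i=6: -3.5537·-3.9039 − -0.1318·-4.9464 = +13.2218 (running +106.8785)
  i=7: -0.1318·1.6574 − 3.8762·-3.9039 = +14.9138 (running +121.7923)
Area = |Σ|/2 = |121.7923|/2 = 60.8962

Area at t=0.561: 60.8962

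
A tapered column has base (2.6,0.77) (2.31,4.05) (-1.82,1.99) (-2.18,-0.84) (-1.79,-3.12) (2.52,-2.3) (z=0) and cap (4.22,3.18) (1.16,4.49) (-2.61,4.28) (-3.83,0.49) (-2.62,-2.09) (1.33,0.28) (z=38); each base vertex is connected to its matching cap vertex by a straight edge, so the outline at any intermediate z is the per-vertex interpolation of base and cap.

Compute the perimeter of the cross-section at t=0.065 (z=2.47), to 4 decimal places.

Cross-section at t=0.065: each vertex is (1-t)·p0[i] + t·p1[i].
  v1: (1-0.065)·(2.6,0.77) + 0.065·(4.22,3.18) = (2.7053,0.9267)
  v2: (1-0.065)·(2.31,4.05) + 0.065·(1.16,4.49) = (2.2353,4.0786)
  v3: (1-0.065)·(-1.82,1.99) + 0.065·(-2.61,4.28) = (-1.8714,2.1389)
  v4: (1-0.065)·(-2.18,-0.84) + 0.065·(-3.83,0.49) = (-2.2873,-0.7535)
  v5: (1-0.065)·(-1.79,-3.12) + 0.065·(-2.62,-2.09) = (-1.8439,-3.0531)
  v6: (1-0.065)·(2.52,-2.3) + 0.065·(1.33,0.28) = (2.4427,-2.1323)
Perimeter = Σ |v_{i+1} − v_i|:
  edge 1→2: √(-0.4701² + 3.1519²) = 3.1868 (running 3.1868)
  edge 2→3: √(-4.1066² + -1.9397²) = 4.5417 (running 7.7285)
  edge 3→4: √(-0.4159² + -2.8924²) = 2.9221 (running 10.6506)
  edge 4→5: √(0.4433² + -2.2995²) = 2.3418 (running 12.9925)
  edge 5→6: √(4.2866² + 0.9208²) = 4.3844 (running 17.3768)
  edge 6→1: √(0.2626² + 3.0589²) = 3.0702 (running 20.4470)
Perimeter = 20.4470

Perimeter at t=0.065: 20.4470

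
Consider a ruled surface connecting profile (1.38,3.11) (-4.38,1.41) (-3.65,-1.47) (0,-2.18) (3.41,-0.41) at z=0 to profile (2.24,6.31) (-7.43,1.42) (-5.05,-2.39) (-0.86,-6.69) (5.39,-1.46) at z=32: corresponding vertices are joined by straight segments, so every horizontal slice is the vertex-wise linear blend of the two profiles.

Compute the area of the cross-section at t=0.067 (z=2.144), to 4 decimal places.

Cross-section at t=0.067: each vertex is (1-t)·p0[i] + t·p1[i].
  v1: (1-0.067)·(1.38,3.11) + 0.067·(2.24,6.31) = (1.4376,3.3244)
  v2: (1-0.067)·(-4.38,1.41) + 0.067·(-7.43,1.42) = (-4.5844,1.4107)
  v3: (1-0.067)·(-3.65,-1.47) + 0.067·(-5.05,-2.39) = (-3.7438,-1.5316)
  v4: (1-0.067)·(0,-2.18) + 0.067·(-0.86,-6.69) = (-0.0576,-2.4822)
  v5: (1-0.067)·(3.41,-0.41) + 0.067·(5.39,-1.46) = (3.5427,-0.4803)
Shoelace sum Σ(x_i·y_{i+1} − x_{i+1}·y_i):
  i=1: 1.4376·1.4107 − -4.5844·3.3244 = +17.2682 (running +17.2682)
  i=2: -4.5844·-1.5316 − -3.7438·1.4107 = +12.3028 (running +29.5711)
  i=3: -3.7438·-2.4822 − -0.0576·-1.5316 = +9.2045 (running +38.7756)
  i=4: -0.0576·-0.4803 − 3.5427·-2.4822 = +8.8212 (running +47.5967)
  i=5: 3.5427·3.3244 − 1.4376·-0.4803 = +12.4678 (running +60.0645)
Area = |Σ|/2 = |60.0645|/2 = 30.0322

Area at t=0.067: 30.0322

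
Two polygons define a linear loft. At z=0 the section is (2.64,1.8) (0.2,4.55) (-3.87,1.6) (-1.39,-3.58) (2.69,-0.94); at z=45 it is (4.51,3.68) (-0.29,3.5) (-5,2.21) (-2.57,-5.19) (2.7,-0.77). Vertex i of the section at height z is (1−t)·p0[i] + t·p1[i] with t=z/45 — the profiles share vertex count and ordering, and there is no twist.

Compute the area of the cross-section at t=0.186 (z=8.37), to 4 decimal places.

Area at t=0.186: 34.8620

Cross-section at t=0.186: each vertex is (1-t)·p0[i] + t·p1[i].
  v1: (1-0.186)·(2.64,1.8) + 0.186·(4.51,3.68) = (2.9878,2.1497)
  v2: (1-0.186)·(0.2,4.55) + 0.186·(-0.29,3.5) = (0.1089,4.3547)
  v3: (1-0.186)·(-3.87,1.6) + 0.186·(-5,2.21) = (-4.0802,1.7135)
  v4: (1-0.186)·(-1.39,-3.58) + 0.186·(-2.57,-5.19) = (-1.6095,-3.8795)
  v5: (1-0.186)·(2.69,-0.94) + 0.186·(2.7,-0.77) = (2.6919,-0.9084)
Shoelace sum Σ(x_i·y_{i+1} − x_{i+1}·y_i):
  i=1: 2.9878·4.3547 − 0.1089·2.1497 = +12.7770 (running +12.7770)
  i=2: 0.1089·1.7135 − -4.0802·4.3547 = +17.9545 (running +30.7315)
  i=3: -4.0802·-3.8795 − -1.6095·1.7135 = +18.5867 (running +49.3182)
  i=4: -1.6095·-0.9084 − 2.6919·-3.8795 = +11.9050 (running +61.2232)
  i=5: 2.6919·2.1497 − 2.9878·-0.9084 = +8.5007 (running +69.7239)
Area = |Σ|/2 = |69.7239|/2 = 34.8620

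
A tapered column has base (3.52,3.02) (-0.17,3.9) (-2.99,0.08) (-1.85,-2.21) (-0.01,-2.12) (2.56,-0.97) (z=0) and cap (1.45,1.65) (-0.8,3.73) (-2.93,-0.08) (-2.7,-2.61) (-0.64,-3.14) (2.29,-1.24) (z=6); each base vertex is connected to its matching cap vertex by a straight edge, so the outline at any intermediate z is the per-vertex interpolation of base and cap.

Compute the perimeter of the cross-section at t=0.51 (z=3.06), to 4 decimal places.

Cross-section at t=0.51: each vertex is (1-t)·p0[i] + t·p1[i].
  v1: (1-0.51)·(3.52,3.02) + 0.51·(1.45,1.65) = (2.4643,2.3213)
  v2: (1-0.51)·(-0.17,3.9) + 0.51·(-0.8,3.73) = (-0.4913,3.8133)
  v3: (1-0.51)·(-2.99,0.08) + 0.51·(-2.93,-0.08) = (-2.9594,-0.0016)
  v4: (1-0.51)·(-1.85,-2.21) + 0.51·(-2.7,-2.61) = (-2.2835,-2.4140)
  v5: (1-0.51)·(-0.01,-2.12) + 0.51·(-0.64,-3.14) = (-0.3313,-2.6402)
  v6: (1-0.51)·(2.56,-0.97) + 0.51·(2.29,-1.24) = (2.4223,-1.1077)
Perimeter = Σ |v_{i+1} − v_i|:
  edge 1→2: √(-2.9556² + 1.4920²) = 3.3108 (running 3.3108)
  edge 2→3: √(-2.4681² + -3.8149²) = 4.5437 (running 7.8545)
  edge 3→4: √(0.6759² + -2.4124²) = 2.5053 (running 10.3598)
  edge 4→5: √(1.9522² + -0.2262²) = 1.9653 (running 12.3251)
  edge 5→6: √(2.7536² + 1.5325²) = 3.1513 (running 15.4764)
  edge 6→1: √(0.0420² + 3.4290²) = 3.4293 (running 18.9057)
Perimeter = 18.9057

Perimeter at t=0.51: 18.9057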